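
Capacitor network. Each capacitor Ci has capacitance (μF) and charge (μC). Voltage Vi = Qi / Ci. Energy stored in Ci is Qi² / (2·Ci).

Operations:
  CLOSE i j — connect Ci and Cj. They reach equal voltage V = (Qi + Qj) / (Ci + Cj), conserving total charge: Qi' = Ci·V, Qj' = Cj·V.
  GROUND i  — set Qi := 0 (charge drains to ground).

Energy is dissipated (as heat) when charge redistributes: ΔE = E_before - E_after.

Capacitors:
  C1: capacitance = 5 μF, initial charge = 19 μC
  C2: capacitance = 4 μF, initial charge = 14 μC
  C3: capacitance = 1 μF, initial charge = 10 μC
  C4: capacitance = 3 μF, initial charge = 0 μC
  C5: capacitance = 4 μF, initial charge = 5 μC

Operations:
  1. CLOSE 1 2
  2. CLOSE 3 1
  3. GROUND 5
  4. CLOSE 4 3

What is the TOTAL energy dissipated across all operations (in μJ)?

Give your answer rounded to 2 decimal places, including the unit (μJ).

Initial: C1(5μF, Q=19μC, V=3.80V), C2(4μF, Q=14μC, V=3.50V), C3(1μF, Q=10μC, V=10.00V), C4(3μF, Q=0μC, V=0.00V), C5(4μF, Q=5μC, V=1.25V)
Op 1: CLOSE 1-2: Q_total=33.00, C_total=9.00, V=3.67; Q1=18.33, Q2=14.67; dissipated=0.100
Op 2: CLOSE 3-1: Q_total=28.33, C_total=6.00, V=4.72; Q3=4.72, Q1=23.61; dissipated=16.713
Op 3: GROUND 5: Q5=0; energy lost=3.125
Op 4: CLOSE 4-3: Q_total=4.72, C_total=4.00, V=1.18; Q4=3.54, Q3=1.18; dissipated=8.362
Total dissipated: 28.300 μJ

Answer: 28.30 μJ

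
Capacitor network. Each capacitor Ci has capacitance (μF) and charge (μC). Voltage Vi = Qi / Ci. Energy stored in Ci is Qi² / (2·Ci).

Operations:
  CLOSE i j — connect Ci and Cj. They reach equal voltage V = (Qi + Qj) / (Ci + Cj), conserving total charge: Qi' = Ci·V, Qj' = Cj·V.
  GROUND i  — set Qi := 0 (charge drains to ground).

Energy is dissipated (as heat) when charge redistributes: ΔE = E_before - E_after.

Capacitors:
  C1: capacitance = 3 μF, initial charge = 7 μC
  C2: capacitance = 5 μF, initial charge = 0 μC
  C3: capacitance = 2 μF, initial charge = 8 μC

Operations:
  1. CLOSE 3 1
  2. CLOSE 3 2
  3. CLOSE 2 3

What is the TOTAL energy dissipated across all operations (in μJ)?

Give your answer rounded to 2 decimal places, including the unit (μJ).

Initial: C1(3μF, Q=7μC, V=2.33V), C2(5μF, Q=0μC, V=0.00V), C3(2μF, Q=8μC, V=4.00V)
Op 1: CLOSE 3-1: Q_total=15.00, C_total=5.00, V=3.00; Q3=6.00, Q1=9.00; dissipated=1.667
Op 2: CLOSE 3-2: Q_total=6.00, C_total=7.00, V=0.86; Q3=1.71, Q2=4.29; dissipated=6.429
Op 3: CLOSE 2-3: Q_total=6.00, C_total=7.00, V=0.86; Q2=4.29, Q3=1.71; dissipated=0.000
Total dissipated: 8.095 μJ

Answer: 8.10 μJ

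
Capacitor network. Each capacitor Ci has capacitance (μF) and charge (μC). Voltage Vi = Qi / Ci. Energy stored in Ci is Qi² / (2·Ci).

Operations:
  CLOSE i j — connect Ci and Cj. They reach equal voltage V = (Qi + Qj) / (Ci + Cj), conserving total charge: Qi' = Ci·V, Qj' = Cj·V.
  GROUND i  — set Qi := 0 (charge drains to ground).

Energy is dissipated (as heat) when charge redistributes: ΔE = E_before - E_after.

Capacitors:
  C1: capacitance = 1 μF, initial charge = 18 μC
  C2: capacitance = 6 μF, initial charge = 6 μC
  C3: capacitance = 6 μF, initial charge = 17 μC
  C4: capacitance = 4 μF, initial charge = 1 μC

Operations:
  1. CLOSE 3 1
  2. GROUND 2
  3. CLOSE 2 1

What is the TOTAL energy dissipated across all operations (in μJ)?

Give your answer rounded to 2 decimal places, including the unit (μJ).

Answer: 112.30 μJ

Derivation:
Initial: C1(1μF, Q=18μC, V=18.00V), C2(6μF, Q=6μC, V=1.00V), C3(6μF, Q=17μC, V=2.83V), C4(4μF, Q=1μC, V=0.25V)
Op 1: CLOSE 3-1: Q_total=35.00, C_total=7.00, V=5.00; Q3=30.00, Q1=5.00; dissipated=98.583
Op 2: GROUND 2: Q2=0; energy lost=3.000
Op 3: CLOSE 2-1: Q_total=5.00, C_total=7.00, V=0.71; Q2=4.29, Q1=0.71; dissipated=10.714
Total dissipated: 112.298 μJ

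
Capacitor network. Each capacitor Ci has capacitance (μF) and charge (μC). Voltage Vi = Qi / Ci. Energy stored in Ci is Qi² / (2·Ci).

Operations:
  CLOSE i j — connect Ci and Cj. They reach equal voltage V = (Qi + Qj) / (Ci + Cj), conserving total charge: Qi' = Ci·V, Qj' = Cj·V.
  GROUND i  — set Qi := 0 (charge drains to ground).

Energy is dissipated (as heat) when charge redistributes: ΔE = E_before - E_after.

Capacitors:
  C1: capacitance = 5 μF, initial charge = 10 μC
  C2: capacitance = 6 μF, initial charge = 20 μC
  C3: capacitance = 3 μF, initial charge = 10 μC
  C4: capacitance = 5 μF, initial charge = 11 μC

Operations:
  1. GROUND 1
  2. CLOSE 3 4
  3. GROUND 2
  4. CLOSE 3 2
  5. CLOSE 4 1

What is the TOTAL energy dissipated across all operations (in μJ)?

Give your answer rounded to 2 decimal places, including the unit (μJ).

Initial: C1(5μF, Q=10μC, V=2.00V), C2(6μF, Q=20μC, V=3.33V), C3(3μF, Q=10μC, V=3.33V), C4(5μF, Q=11μC, V=2.20V)
Op 1: GROUND 1: Q1=0; energy lost=10.000
Op 2: CLOSE 3-4: Q_total=21.00, C_total=8.00, V=2.62; Q3=7.88, Q4=13.12; dissipated=1.204
Op 3: GROUND 2: Q2=0; energy lost=33.333
Op 4: CLOSE 3-2: Q_total=7.88, C_total=9.00, V=0.88; Q3=2.62, Q2=5.25; dissipated=6.891
Op 5: CLOSE 4-1: Q_total=13.12, C_total=10.00, V=1.31; Q4=6.56, Q1=6.56; dissipated=8.613
Total dissipated: 60.041 μJ

Answer: 60.04 μJ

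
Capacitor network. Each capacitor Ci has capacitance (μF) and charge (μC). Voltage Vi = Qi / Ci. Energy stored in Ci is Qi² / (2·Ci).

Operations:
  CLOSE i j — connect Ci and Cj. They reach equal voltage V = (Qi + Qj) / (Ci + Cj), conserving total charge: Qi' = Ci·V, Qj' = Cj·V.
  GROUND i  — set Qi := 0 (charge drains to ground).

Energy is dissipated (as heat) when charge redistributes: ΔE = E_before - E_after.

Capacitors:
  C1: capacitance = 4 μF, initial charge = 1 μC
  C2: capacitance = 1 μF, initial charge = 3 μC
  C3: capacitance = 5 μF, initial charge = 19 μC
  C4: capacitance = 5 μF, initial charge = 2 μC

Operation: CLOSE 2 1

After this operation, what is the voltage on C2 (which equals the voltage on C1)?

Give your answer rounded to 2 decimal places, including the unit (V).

Initial: C1(4μF, Q=1μC, V=0.25V), C2(1μF, Q=3μC, V=3.00V), C3(5μF, Q=19μC, V=3.80V), C4(5μF, Q=2μC, V=0.40V)
Op 1: CLOSE 2-1: Q_total=4.00, C_total=5.00, V=0.80; Q2=0.80, Q1=3.20; dissipated=3.025

Answer: 0.80 V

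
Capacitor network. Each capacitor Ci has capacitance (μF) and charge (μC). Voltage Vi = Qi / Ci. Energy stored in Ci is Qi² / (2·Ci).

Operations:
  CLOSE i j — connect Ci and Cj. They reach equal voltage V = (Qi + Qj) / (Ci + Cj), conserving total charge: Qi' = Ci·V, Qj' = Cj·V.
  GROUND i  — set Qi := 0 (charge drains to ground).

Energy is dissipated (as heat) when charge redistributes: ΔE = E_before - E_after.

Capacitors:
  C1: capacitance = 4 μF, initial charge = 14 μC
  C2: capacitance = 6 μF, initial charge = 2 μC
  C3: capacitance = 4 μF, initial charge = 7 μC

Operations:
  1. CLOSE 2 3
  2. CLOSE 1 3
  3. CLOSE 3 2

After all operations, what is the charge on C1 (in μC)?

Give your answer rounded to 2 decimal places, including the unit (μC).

Initial: C1(4μF, Q=14μC, V=3.50V), C2(6μF, Q=2μC, V=0.33V), C3(4μF, Q=7μC, V=1.75V)
Op 1: CLOSE 2-3: Q_total=9.00, C_total=10.00, V=0.90; Q2=5.40, Q3=3.60; dissipated=2.408
Op 2: CLOSE 1-3: Q_total=17.60, C_total=8.00, V=2.20; Q1=8.80, Q3=8.80; dissipated=6.760
Op 3: CLOSE 3-2: Q_total=14.20, C_total=10.00, V=1.42; Q3=5.68, Q2=8.52; dissipated=2.028
Final charges: Q1=8.80, Q2=8.52, Q3=5.68

Answer: 8.80 μC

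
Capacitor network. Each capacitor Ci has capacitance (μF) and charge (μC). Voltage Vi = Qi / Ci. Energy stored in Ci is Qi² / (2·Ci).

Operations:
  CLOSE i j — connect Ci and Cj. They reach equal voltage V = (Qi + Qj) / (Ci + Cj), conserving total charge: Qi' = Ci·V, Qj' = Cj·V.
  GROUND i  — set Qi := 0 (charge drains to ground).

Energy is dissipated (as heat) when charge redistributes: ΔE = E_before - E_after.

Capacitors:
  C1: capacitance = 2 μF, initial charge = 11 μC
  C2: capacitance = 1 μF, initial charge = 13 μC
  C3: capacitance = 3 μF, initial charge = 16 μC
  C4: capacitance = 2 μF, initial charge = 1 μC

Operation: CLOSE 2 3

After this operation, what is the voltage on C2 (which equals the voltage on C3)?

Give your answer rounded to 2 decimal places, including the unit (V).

Initial: C1(2μF, Q=11μC, V=5.50V), C2(1μF, Q=13μC, V=13.00V), C3(3μF, Q=16μC, V=5.33V), C4(2μF, Q=1μC, V=0.50V)
Op 1: CLOSE 2-3: Q_total=29.00, C_total=4.00, V=7.25; Q2=7.25, Q3=21.75; dissipated=22.042

Answer: 7.25 V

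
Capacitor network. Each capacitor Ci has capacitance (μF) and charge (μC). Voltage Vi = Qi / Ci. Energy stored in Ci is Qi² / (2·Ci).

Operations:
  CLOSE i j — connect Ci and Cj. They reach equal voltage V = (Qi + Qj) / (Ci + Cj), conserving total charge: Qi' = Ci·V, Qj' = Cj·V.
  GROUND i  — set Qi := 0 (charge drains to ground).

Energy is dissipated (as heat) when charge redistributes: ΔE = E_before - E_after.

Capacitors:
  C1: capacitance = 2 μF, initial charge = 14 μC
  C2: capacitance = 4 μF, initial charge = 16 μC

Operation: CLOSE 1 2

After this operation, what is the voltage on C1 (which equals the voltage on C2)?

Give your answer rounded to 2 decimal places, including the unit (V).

Initial: C1(2μF, Q=14μC, V=7.00V), C2(4μF, Q=16μC, V=4.00V)
Op 1: CLOSE 1-2: Q_total=30.00, C_total=6.00, V=5.00; Q1=10.00, Q2=20.00; dissipated=6.000

Answer: 5.00 V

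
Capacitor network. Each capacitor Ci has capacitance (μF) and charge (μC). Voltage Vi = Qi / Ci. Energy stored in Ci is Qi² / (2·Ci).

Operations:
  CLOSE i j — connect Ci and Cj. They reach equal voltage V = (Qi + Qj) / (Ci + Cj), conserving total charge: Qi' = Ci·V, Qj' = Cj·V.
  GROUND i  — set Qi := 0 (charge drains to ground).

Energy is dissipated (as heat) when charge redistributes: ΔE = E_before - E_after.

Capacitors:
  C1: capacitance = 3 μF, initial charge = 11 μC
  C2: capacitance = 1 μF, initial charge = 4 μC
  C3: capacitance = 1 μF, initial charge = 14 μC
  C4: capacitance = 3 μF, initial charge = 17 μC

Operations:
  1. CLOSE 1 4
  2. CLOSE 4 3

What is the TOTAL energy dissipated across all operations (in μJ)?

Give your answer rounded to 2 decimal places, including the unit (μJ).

Initial: C1(3μF, Q=11μC, V=3.67V), C2(1μF, Q=4μC, V=4.00V), C3(1μF, Q=14μC, V=14.00V), C4(3μF, Q=17μC, V=5.67V)
Op 1: CLOSE 1-4: Q_total=28.00, C_total=6.00, V=4.67; Q1=14.00, Q4=14.00; dissipated=3.000
Op 2: CLOSE 4-3: Q_total=28.00, C_total=4.00, V=7.00; Q4=21.00, Q3=7.00; dissipated=32.667
Total dissipated: 35.667 μJ

Answer: 35.67 μJ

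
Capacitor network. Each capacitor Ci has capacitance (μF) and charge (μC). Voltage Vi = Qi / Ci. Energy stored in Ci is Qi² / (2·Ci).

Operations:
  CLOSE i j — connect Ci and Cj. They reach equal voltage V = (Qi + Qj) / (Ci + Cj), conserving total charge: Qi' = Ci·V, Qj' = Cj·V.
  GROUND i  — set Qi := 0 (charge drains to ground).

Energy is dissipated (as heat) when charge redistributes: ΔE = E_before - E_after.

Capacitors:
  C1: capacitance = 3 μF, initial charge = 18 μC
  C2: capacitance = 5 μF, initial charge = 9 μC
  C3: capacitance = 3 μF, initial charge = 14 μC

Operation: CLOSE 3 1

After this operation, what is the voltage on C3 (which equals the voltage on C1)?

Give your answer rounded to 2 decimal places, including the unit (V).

Initial: C1(3μF, Q=18μC, V=6.00V), C2(5μF, Q=9μC, V=1.80V), C3(3μF, Q=14μC, V=4.67V)
Op 1: CLOSE 3-1: Q_total=32.00, C_total=6.00, V=5.33; Q3=16.00, Q1=16.00; dissipated=1.333

Answer: 5.33 V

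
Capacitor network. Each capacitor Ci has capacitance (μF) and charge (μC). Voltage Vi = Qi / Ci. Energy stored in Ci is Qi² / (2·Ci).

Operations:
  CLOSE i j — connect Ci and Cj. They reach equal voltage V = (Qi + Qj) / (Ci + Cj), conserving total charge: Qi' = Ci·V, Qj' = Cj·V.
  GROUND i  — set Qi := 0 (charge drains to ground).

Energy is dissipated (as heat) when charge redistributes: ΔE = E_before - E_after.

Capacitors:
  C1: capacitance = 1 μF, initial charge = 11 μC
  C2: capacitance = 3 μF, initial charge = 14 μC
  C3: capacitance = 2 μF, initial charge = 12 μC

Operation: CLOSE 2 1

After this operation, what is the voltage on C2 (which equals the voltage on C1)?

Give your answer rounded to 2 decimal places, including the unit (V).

Answer: 6.25 V

Derivation:
Initial: C1(1μF, Q=11μC, V=11.00V), C2(3μF, Q=14μC, V=4.67V), C3(2μF, Q=12μC, V=6.00V)
Op 1: CLOSE 2-1: Q_total=25.00, C_total=4.00, V=6.25; Q2=18.75, Q1=6.25; dissipated=15.042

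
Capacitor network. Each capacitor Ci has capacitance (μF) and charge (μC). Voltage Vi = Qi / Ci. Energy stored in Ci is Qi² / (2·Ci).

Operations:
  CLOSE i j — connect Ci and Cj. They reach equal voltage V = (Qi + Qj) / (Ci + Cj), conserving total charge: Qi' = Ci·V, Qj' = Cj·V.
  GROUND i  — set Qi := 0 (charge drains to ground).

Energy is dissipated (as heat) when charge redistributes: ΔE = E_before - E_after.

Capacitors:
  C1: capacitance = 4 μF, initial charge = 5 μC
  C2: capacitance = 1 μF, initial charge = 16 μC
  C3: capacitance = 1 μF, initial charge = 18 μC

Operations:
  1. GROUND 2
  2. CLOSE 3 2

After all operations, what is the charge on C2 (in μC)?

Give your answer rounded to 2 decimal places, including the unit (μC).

Answer: 9.00 μC

Derivation:
Initial: C1(4μF, Q=5μC, V=1.25V), C2(1μF, Q=16μC, V=16.00V), C3(1μF, Q=18μC, V=18.00V)
Op 1: GROUND 2: Q2=0; energy lost=128.000
Op 2: CLOSE 3-2: Q_total=18.00, C_total=2.00, V=9.00; Q3=9.00, Q2=9.00; dissipated=81.000
Final charges: Q1=5.00, Q2=9.00, Q3=9.00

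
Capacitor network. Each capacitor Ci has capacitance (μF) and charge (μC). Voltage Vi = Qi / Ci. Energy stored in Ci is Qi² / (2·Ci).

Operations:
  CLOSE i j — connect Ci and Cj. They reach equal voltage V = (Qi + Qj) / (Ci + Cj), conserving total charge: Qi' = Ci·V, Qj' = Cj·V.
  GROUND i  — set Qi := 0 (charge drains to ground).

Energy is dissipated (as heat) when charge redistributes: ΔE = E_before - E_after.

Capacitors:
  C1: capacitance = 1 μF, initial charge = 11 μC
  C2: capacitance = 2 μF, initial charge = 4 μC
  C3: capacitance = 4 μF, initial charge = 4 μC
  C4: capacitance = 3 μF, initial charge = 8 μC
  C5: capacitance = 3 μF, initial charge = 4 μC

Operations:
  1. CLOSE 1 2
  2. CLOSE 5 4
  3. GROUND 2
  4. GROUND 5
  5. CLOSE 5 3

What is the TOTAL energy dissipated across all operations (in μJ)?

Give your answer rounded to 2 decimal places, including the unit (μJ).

Answer: 60.19 μJ

Derivation:
Initial: C1(1μF, Q=11μC, V=11.00V), C2(2μF, Q=4μC, V=2.00V), C3(4μF, Q=4μC, V=1.00V), C4(3μF, Q=8μC, V=2.67V), C5(3μF, Q=4μC, V=1.33V)
Op 1: CLOSE 1-2: Q_total=15.00, C_total=3.00, V=5.00; Q1=5.00, Q2=10.00; dissipated=27.000
Op 2: CLOSE 5-4: Q_total=12.00, C_total=6.00, V=2.00; Q5=6.00, Q4=6.00; dissipated=1.333
Op 3: GROUND 2: Q2=0; energy lost=25.000
Op 4: GROUND 5: Q5=0; energy lost=6.000
Op 5: CLOSE 5-3: Q_total=4.00, C_total=7.00, V=0.57; Q5=1.71, Q3=2.29; dissipated=0.857
Total dissipated: 60.190 μJ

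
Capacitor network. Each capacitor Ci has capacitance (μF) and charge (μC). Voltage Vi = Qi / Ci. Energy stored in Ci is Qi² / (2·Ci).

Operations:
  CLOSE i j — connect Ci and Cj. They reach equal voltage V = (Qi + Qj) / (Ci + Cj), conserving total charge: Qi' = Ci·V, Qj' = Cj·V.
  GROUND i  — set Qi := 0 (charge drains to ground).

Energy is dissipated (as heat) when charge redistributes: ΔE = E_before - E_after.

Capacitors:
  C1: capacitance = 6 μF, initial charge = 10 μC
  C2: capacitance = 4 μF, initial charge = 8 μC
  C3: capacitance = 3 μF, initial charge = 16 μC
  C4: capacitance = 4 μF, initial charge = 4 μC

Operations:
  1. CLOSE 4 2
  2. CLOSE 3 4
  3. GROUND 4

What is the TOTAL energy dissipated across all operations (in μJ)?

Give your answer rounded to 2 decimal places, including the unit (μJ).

Answer: 33.35 μJ

Derivation:
Initial: C1(6μF, Q=10μC, V=1.67V), C2(4μF, Q=8μC, V=2.00V), C3(3μF, Q=16μC, V=5.33V), C4(4μF, Q=4μC, V=1.00V)
Op 1: CLOSE 4-2: Q_total=12.00, C_total=8.00, V=1.50; Q4=6.00, Q2=6.00; dissipated=1.000
Op 2: CLOSE 3-4: Q_total=22.00, C_total=7.00, V=3.14; Q3=9.43, Q4=12.57; dissipated=12.595
Op 3: GROUND 4: Q4=0; energy lost=19.755
Total dissipated: 33.350 μJ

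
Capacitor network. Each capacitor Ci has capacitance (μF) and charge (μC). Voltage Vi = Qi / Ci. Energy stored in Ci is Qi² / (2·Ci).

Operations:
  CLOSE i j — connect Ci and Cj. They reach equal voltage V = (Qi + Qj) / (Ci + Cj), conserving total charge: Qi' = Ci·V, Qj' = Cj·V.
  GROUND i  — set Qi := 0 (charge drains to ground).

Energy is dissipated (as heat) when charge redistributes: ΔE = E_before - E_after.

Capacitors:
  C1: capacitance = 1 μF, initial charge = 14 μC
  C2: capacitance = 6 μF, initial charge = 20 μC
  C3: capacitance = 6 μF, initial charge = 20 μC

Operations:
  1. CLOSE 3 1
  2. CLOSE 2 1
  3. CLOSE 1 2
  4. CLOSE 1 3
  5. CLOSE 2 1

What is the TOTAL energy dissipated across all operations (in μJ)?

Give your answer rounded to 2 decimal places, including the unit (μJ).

Initial: C1(1μF, Q=14μC, V=14.00V), C2(6μF, Q=20μC, V=3.33V), C3(6μF, Q=20μC, V=3.33V)
Op 1: CLOSE 3-1: Q_total=34.00, C_total=7.00, V=4.86; Q3=29.14, Q1=4.86; dissipated=48.762
Op 2: CLOSE 2-1: Q_total=24.86, C_total=7.00, V=3.55; Q2=21.31, Q1=3.55; dissipated=0.995
Op 3: CLOSE 1-2: Q_total=24.86, C_total=7.00, V=3.55; Q1=3.55, Q2=21.31; dissipated=0.000
Op 4: CLOSE 1-3: Q_total=32.69, C_total=7.00, V=4.67; Q1=4.67, Q3=28.02; dissipated=0.731
Op 5: CLOSE 2-1: Q_total=25.98, C_total=7.00, V=3.71; Q2=22.27, Q1=3.71; dissipated=0.537
Total dissipated: 51.025 μJ

Answer: 51.03 μJ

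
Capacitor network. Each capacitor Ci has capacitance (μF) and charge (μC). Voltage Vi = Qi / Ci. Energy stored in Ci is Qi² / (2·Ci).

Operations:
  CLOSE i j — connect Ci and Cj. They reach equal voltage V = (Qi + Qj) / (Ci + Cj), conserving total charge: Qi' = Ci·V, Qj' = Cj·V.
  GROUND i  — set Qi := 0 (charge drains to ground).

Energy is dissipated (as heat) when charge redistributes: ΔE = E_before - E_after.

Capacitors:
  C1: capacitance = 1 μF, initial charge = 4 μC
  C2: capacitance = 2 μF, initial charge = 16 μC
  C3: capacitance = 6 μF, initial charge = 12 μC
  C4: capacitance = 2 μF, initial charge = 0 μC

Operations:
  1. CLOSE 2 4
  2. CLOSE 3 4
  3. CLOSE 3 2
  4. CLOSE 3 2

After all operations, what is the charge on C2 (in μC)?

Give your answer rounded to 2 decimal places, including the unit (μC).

Initial: C1(1μF, Q=4μC, V=4.00V), C2(2μF, Q=16μC, V=8.00V), C3(6μF, Q=12μC, V=2.00V), C4(2μF, Q=0μC, V=0.00V)
Op 1: CLOSE 2-4: Q_total=16.00, C_total=4.00, V=4.00; Q2=8.00, Q4=8.00; dissipated=32.000
Op 2: CLOSE 3-4: Q_total=20.00, C_total=8.00, V=2.50; Q3=15.00, Q4=5.00; dissipated=3.000
Op 3: CLOSE 3-2: Q_total=23.00, C_total=8.00, V=2.88; Q3=17.25, Q2=5.75; dissipated=1.688
Op 4: CLOSE 3-2: Q_total=23.00, C_total=8.00, V=2.88; Q3=17.25, Q2=5.75; dissipated=0.000
Final charges: Q1=4.00, Q2=5.75, Q3=17.25, Q4=5.00

Answer: 5.75 μC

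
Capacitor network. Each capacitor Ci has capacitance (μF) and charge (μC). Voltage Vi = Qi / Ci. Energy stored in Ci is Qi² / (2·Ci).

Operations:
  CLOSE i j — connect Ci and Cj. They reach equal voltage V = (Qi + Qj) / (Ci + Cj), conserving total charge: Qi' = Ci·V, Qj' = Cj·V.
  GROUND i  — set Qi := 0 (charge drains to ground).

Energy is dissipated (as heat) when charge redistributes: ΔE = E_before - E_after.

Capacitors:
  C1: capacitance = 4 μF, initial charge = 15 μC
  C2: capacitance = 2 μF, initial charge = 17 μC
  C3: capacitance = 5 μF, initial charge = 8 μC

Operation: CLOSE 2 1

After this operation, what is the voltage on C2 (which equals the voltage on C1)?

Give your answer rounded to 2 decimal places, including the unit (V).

Initial: C1(4μF, Q=15μC, V=3.75V), C2(2μF, Q=17μC, V=8.50V), C3(5μF, Q=8μC, V=1.60V)
Op 1: CLOSE 2-1: Q_total=32.00, C_total=6.00, V=5.33; Q2=10.67, Q1=21.33; dissipated=15.042

Answer: 5.33 V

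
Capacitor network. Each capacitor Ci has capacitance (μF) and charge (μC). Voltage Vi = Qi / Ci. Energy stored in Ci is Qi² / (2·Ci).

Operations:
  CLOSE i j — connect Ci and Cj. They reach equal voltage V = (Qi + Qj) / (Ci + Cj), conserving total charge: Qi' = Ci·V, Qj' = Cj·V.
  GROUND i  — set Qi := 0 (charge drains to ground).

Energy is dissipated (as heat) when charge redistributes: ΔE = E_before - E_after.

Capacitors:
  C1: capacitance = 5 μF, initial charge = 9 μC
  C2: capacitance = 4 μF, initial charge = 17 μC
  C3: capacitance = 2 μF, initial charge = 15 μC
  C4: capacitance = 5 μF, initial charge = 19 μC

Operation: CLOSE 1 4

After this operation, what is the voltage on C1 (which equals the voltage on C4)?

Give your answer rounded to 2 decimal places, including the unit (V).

Answer: 2.80 V

Derivation:
Initial: C1(5μF, Q=9μC, V=1.80V), C2(4μF, Q=17μC, V=4.25V), C3(2μF, Q=15μC, V=7.50V), C4(5μF, Q=19μC, V=3.80V)
Op 1: CLOSE 1-4: Q_total=28.00, C_total=10.00, V=2.80; Q1=14.00, Q4=14.00; dissipated=5.000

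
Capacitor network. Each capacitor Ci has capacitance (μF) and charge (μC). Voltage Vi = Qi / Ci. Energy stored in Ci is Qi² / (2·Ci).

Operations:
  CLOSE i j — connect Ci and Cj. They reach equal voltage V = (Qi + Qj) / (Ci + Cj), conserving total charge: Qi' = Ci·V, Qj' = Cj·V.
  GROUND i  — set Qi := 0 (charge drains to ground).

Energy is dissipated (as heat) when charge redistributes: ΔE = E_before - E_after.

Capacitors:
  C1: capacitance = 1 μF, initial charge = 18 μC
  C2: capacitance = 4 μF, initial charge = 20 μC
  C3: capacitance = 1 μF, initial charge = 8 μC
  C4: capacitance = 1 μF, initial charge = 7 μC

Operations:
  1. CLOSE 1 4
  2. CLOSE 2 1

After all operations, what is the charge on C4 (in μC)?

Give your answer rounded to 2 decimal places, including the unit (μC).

Answer: 12.50 μC

Derivation:
Initial: C1(1μF, Q=18μC, V=18.00V), C2(4μF, Q=20μC, V=5.00V), C3(1μF, Q=8μC, V=8.00V), C4(1μF, Q=7μC, V=7.00V)
Op 1: CLOSE 1-4: Q_total=25.00, C_total=2.00, V=12.50; Q1=12.50, Q4=12.50; dissipated=30.250
Op 2: CLOSE 2-1: Q_total=32.50, C_total=5.00, V=6.50; Q2=26.00, Q1=6.50; dissipated=22.500
Final charges: Q1=6.50, Q2=26.00, Q3=8.00, Q4=12.50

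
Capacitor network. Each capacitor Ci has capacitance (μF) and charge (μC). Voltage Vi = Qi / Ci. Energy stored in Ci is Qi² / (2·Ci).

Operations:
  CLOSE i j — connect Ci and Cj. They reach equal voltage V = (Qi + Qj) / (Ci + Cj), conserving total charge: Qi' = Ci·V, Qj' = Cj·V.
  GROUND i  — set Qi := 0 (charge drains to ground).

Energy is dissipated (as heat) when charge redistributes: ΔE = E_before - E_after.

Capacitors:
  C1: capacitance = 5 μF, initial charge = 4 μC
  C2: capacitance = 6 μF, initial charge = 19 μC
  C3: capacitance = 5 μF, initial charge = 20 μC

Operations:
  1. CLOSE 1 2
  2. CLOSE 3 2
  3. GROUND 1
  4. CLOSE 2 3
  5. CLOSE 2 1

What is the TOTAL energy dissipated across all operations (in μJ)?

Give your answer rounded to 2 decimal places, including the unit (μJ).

Initial: C1(5μF, Q=4μC, V=0.80V), C2(6μF, Q=19μC, V=3.17V), C3(5μF, Q=20μC, V=4.00V)
Op 1: CLOSE 1-2: Q_total=23.00, C_total=11.00, V=2.09; Q1=10.45, Q2=12.55; dissipated=7.638
Op 2: CLOSE 3-2: Q_total=32.55, C_total=11.00, V=2.96; Q3=14.79, Q2=17.75; dissipated=4.970
Op 3: GROUND 1: Q1=0; energy lost=10.930
Op 4: CLOSE 2-3: Q_total=32.55, C_total=11.00, V=2.96; Q2=17.75, Q3=14.79; dissipated=0.000
Op 5: CLOSE 2-1: Q_total=17.75, C_total=11.00, V=1.61; Q2=9.68, Q1=8.07; dissipated=11.937
Total dissipated: 35.475 μJ

Answer: 35.47 μJ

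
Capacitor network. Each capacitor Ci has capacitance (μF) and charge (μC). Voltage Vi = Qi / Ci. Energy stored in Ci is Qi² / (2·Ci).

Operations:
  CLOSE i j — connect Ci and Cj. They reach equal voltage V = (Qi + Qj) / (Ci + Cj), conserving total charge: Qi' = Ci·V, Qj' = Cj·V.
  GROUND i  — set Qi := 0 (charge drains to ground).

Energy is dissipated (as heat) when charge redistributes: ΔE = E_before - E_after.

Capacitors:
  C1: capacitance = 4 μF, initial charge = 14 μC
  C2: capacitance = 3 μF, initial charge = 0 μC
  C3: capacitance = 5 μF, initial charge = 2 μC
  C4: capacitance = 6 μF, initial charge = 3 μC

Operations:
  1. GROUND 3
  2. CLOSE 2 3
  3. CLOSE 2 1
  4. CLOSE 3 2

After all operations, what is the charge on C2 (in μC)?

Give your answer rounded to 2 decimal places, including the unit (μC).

Initial: C1(4μF, Q=14μC, V=3.50V), C2(3μF, Q=0μC, V=0.00V), C3(5μF, Q=2μC, V=0.40V), C4(6μF, Q=3μC, V=0.50V)
Op 1: GROUND 3: Q3=0; energy lost=0.400
Op 2: CLOSE 2-3: Q_total=0.00, C_total=8.00, V=0.00; Q2=0.00, Q3=0.00; dissipated=0.000
Op 3: CLOSE 2-1: Q_total=14.00, C_total=7.00, V=2.00; Q2=6.00, Q1=8.00; dissipated=10.500
Op 4: CLOSE 3-2: Q_total=6.00, C_total=8.00, V=0.75; Q3=3.75, Q2=2.25; dissipated=3.750
Final charges: Q1=8.00, Q2=2.25, Q3=3.75, Q4=3.00

Answer: 2.25 μC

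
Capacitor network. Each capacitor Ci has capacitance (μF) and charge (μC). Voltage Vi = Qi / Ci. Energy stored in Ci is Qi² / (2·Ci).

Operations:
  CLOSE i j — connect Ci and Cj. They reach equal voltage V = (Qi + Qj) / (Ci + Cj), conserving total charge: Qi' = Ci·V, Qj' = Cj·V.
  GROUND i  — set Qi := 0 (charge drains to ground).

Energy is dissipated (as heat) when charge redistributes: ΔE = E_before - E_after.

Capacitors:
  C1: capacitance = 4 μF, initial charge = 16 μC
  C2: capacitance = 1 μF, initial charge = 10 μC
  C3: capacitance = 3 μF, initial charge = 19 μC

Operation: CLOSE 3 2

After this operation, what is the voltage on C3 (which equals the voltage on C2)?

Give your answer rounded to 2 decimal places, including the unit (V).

Answer: 7.25 V

Derivation:
Initial: C1(4μF, Q=16μC, V=4.00V), C2(1μF, Q=10μC, V=10.00V), C3(3μF, Q=19μC, V=6.33V)
Op 1: CLOSE 3-2: Q_total=29.00, C_total=4.00, V=7.25; Q3=21.75, Q2=7.25; dissipated=5.042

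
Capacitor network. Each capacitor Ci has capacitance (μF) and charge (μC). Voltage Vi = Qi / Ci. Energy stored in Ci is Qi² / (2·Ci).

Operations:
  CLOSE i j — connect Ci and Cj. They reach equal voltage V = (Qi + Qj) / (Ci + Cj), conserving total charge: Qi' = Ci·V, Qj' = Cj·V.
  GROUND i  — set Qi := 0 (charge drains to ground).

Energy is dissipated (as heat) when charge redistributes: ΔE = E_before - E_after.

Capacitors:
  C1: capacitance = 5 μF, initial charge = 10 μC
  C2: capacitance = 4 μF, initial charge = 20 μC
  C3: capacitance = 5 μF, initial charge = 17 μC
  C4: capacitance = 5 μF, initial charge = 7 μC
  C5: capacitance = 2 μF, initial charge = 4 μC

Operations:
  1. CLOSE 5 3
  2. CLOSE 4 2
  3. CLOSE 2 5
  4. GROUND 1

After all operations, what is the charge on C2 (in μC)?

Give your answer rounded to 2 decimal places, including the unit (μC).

Initial: C1(5μF, Q=10μC, V=2.00V), C2(4μF, Q=20μC, V=5.00V), C3(5μF, Q=17μC, V=3.40V), C4(5μF, Q=7μC, V=1.40V), C5(2μF, Q=4μC, V=2.00V)
Op 1: CLOSE 5-3: Q_total=21.00, C_total=7.00, V=3.00; Q5=6.00, Q3=15.00; dissipated=1.400
Op 2: CLOSE 4-2: Q_total=27.00, C_total=9.00, V=3.00; Q4=15.00, Q2=12.00; dissipated=14.400
Op 3: CLOSE 2-5: Q_total=18.00, C_total=6.00, V=3.00; Q2=12.00, Q5=6.00; dissipated=0.000
Op 4: GROUND 1: Q1=0; energy lost=10.000
Final charges: Q1=0.00, Q2=12.00, Q3=15.00, Q4=15.00, Q5=6.00

Answer: 12.00 μC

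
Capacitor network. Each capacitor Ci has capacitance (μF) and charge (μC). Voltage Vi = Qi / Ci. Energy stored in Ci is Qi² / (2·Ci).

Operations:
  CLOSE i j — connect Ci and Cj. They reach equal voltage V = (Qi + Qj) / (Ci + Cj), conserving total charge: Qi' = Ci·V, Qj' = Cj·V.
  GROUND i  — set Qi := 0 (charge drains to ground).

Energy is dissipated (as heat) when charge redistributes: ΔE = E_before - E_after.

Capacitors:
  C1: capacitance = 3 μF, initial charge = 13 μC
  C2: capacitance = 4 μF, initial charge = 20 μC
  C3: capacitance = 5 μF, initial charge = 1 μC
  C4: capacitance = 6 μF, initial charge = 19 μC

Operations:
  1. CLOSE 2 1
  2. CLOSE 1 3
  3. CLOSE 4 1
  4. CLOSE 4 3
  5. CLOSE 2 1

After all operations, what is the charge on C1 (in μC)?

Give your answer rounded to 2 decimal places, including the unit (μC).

Initial: C1(3μF, Q=13μC, V=4.33V), C2(4μF, Q=20μC, V=5.00V), C3(5μF, Q=1μC, V=0.20V), C4(6μF, Q=19μC, V=3.17V)
Op 1: CLOSE 2-1: Q_total=33.00, C_total=7.00, V=4.71; Q2=18.86, Q1=14.14; dissipated=0.381
Op 2: CLOSE 1-3: Q_total=15.14, C_total=8.00, V=1.89; Q1=5.68, Q3=9.46; dissipated=19.105
Op 3: CLOSE 4-1: Q_total=24.68, C_total=9.00, V=2.74; Q4=16.45, Q1=8.23; dissipated=1.623
Op 4: CLOSE 4-3: Q_total=25.92, C_total=11.00, V=2.36; Q4=14.14, Q3=11.78; dissipated=0.983
Op 5: CLOSE 2-1: Q_total=27.08, C_total=7.00, V=3.87; Q2=15.48, Q1=11.61; dissipated=3.334
Final charges: Q1=11.61, Q2=15.48, Q3=11.78, Q4=14.14

Answer: 11.61 μC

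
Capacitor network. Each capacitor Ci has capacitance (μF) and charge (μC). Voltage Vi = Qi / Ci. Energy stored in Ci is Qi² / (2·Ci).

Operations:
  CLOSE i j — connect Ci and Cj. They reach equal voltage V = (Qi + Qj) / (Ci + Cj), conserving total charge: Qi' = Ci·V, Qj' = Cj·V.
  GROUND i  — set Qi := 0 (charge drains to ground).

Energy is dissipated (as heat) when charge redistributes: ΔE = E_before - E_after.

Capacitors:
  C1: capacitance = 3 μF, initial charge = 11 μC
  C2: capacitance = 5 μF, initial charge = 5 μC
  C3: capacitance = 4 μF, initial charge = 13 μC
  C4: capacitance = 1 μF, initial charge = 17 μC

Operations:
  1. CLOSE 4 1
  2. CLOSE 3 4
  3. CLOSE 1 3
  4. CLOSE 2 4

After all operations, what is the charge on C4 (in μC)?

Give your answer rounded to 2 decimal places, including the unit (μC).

Initial: C1(3μF, Q=11μC, V=3.67V), C2(5μF, Q=5μC, V=1.00V), C3(4μF, Q=13μC, V=3.25V), C4(1μF, Q=17μC, V=17.00V)
Op 1: CLOSE 4-1: Q_total=28.00, C_total=4.00, V=7.00; Q4=7.00, Q1=21.00; dissipated=66.667
Op 2: CLOSE 3-4: Q_total=20.00, C_total=5.00, V=4.00; Q3=16.00, Q4=4.00; dissipated=5.625
Op 3: CLOSE 1-3: Q_total=37.00, C_total=7.00, V=5.29; Q1=15.86, Q3=21.14; dissipated=7.714
Op 4: CLOSE 2-4: Q_total=9.00, C_total=6.00, V=1.50; Q2=7.50, Q4=1.50; dissipated=3.750
Final charges: Q1=15.86, Q2=7.50, Q3=21.14, Q4=1.50

Answer: 1.50 μC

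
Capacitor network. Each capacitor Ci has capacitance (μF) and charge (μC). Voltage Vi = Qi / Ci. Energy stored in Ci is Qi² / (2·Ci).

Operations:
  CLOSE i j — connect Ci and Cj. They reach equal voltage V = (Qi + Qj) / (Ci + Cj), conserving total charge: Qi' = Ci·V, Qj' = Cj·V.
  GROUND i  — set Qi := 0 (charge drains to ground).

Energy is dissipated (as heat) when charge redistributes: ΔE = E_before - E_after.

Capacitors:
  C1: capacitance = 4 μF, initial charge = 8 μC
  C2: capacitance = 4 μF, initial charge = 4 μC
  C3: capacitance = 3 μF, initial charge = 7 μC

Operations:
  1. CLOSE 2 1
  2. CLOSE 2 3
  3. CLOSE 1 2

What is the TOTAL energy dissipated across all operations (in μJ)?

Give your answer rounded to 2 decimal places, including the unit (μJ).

Answer: 1.72 μJ

Derivation:
Initial: C1(4μF, Q=8μC, V=2.00V), C2(4μF, Q=4μC, V=1.00V), C3(3μF, Q=7μC, V=2.33V)
Op 1: CLOSE 2-1: Q_total=12.00, C_total=8.00, V=1.50; Q2=6.00, Q1=6.00; dissipated=1.000
Op 2: CLOSE 2-3: Q_total=13.00, C_total=7.00, V=1.86; Q2=7.43, Q3=5.57; dissipated=0.595
Op 3: CLOSE 1-2: Q_total=13.43, C_total=8.00, V=1.68; Q1=6.71, Q2=6.71; dissipated=0.128
Total dissipated: 1.723 μJ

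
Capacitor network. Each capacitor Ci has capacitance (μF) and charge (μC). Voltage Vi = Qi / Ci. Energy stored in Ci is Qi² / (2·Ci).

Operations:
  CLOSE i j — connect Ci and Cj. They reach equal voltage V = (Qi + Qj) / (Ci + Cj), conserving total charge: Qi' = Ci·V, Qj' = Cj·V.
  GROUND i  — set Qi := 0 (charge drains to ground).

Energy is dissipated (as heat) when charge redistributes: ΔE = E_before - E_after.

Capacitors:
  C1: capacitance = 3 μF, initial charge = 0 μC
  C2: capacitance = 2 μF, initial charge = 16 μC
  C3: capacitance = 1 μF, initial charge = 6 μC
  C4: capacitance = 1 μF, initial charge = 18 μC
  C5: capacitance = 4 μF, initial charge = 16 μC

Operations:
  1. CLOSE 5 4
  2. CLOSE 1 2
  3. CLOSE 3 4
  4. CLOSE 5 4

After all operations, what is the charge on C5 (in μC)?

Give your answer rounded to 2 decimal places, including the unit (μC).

Answer: 26.88 μC

Derivation:
Initial: C1(3μF, Q=0μC, V=0.00V), C2(2μF, Q=16μC, V=8.00V), C3(1μF, Q=6μC, V=6.00V), C4(1μF, Q=18μC, V=18.00V), C5(4μF, Q=16μC, V=4.00V)
Op 1: CLOSE 5-4: Q_total=34.00, C_total=5.00, V=6.80; Q5=27.20, Q4=6.80; dissipated=78.400
Op 2: CLOSE 1-2: Q_total=16.00, C_total=5.00, V=3.20; Q1=9.60, Q2=6.40; dissipated=38.400
Op 3: CLOSE 3-4: Q_total=12.80, C_total=2.00, V=6.40; Q3=6.40, Q4=6.40; dissipated=0.160
Op 4: CLOSE 5-4: Q_total=33.60, C_total=5.00, V=6.72; Q5=26.88, Q4=6.72; dissipated=0.064
Final charges: Q1=9.60, Q2=6.40, Q3=6.40, Q4=6.72, Q5=26.88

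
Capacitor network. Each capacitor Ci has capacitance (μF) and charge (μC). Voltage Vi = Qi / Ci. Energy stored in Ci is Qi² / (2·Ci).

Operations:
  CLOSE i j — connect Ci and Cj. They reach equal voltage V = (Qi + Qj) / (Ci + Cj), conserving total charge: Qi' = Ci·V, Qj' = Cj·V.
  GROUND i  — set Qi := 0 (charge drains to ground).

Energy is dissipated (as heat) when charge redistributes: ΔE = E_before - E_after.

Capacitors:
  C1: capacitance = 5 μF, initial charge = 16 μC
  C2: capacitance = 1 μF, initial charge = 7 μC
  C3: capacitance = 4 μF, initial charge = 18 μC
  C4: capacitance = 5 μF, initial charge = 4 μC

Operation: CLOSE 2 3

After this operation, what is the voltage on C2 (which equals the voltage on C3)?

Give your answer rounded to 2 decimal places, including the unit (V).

Initial: C1(5μF, Q=16μC, V=3.20V), C2(1μF, Q=7μC, V=7.00V), C3(4μF, Q=18μC, V=4.50V), C4(5μF, Q=4μC, V=0.80V)
Op 1: CLOSE 2-3: Q_total=25.00, C_total=5.00, V=5.00; Q2=5.00, Q3=20.00; dissipated=2.500

Answer: 5.00 V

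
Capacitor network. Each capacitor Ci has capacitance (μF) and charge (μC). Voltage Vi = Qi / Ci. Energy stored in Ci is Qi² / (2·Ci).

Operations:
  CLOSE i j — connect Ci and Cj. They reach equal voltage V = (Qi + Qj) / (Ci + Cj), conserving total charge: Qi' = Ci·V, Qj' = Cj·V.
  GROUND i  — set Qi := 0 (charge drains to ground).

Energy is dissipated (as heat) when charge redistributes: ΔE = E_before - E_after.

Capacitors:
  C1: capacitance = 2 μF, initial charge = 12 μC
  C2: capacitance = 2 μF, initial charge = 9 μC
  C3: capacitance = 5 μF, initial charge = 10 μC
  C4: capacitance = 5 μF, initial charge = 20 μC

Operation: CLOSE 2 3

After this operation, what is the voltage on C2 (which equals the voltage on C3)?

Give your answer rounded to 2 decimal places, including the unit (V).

Initial: C1(2μF, Q=12μC, V=6.00V), C2(2μF, Q=9μC, V=4.50V), C3(5μF, Q=10μC, V=2.00V), C4(5μF, Q=20μC, V=4.00V)
Op 1: CLOSE 2-3: Q_total=19.00, C_total=7.00, V=2.71; Q2=5.43, Q3=13.57; dissipated=4.464

Answer: 2.71 V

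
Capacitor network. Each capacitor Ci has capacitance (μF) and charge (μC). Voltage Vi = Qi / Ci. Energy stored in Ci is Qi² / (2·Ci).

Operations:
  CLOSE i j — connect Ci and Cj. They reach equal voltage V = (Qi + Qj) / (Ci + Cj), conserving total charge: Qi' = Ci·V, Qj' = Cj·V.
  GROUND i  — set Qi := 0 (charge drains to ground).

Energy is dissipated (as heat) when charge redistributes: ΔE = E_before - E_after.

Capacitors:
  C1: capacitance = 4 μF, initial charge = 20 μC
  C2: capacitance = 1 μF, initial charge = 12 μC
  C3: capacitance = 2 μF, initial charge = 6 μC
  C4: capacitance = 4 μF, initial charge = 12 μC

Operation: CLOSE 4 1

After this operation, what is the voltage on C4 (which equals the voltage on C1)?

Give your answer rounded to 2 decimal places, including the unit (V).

Initial: C1(4μF, Q=20μC, V=5.00V), C2(1μF, Q=12μC, V=12.00V), C3(2μF, Q=6μC, V=3.00V), C4(4μF, Q=12μC, V=3.00V)
Op 1: CLOSE 4-1: Q_total=32.00, C_total=8.00, V=4.00; Q4=16.00, Q1=16.00; dissipated=4.000

Answer: 4.00 V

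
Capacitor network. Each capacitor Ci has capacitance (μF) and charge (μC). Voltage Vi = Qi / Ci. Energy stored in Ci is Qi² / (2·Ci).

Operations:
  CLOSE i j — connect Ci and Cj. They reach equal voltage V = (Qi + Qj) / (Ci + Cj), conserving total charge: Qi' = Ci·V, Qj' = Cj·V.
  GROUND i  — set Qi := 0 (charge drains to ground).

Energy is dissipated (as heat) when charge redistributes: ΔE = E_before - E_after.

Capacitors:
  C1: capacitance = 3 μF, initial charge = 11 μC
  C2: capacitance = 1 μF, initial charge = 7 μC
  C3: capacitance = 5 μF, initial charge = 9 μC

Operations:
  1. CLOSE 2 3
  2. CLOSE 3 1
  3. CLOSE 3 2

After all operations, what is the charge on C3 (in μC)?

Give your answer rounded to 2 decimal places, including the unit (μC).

Answer: 14.90 μC

Derivation:
Initial: C1(3μF, Q=11μC, V=3.67V), C2(1μF, Q=7μC, V=7.00V), C3(5μF, Q=9μC, V=1.80V)
Op 1: CLOSE 2-3: Q_total=16.00, C_total=6.00, V=2.67; Q2=2.67, Q3=13.33; dissipated=11.267
Op 2: CLOSE 3-1: Q_total=24.33, C_total=8.00, V=3.04; Q3=15.21, Q1=9.12; dissipated=0.938
Op 3: CLOSE 3-2: Q_total=17.88, C_total=6.00, V=2.98; Q3=14.90, Q2=2.98; dissipated=0.059
Final charges: Q1=9.12, Q2=2.98, Q3=14.90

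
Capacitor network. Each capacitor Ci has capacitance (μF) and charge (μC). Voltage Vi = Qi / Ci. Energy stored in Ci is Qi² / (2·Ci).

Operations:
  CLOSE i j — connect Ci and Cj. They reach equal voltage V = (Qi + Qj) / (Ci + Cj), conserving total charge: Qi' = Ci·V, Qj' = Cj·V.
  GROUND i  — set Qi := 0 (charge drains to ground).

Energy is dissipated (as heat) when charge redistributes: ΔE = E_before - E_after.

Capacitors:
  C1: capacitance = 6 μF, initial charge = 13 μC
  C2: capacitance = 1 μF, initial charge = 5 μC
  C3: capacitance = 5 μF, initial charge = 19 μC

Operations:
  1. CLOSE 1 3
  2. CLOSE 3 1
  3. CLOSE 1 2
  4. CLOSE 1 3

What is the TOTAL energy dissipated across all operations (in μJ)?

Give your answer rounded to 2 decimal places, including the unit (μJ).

Answer: 5.63 μJ

Derivation:
Initial: C1(6μF, Q=13μC, V=2.17V), C2(1μF, Q=5μC, V=5.00V), C3(5μF, Q=19μC, V=3.80V)
Op 1: CLOSE 1-3: Q_total=32.00, C_total=11.00, V=2.91; Q1=17.45, Q3=14.55; dissipated=3.638
Op 2: CLOSE 3-1: Q_total=32.00, C_total=11.00, V=2.91; Q3=14.55, Q1=17.45; dissipated=0.000
Op 3: CLOSE 1-2: Q_total=22.45, C_total=7.00, V=3.21; Q1=19.25, Q2=3.21; dissipated=1.874
Op 4: CLOSE 1-3: Q_total=33.79, C_total=11.00, V=3.07; Q1=18.43, Q3=15.36; dissipated=0.122
Total dissipated: 5.633 μJ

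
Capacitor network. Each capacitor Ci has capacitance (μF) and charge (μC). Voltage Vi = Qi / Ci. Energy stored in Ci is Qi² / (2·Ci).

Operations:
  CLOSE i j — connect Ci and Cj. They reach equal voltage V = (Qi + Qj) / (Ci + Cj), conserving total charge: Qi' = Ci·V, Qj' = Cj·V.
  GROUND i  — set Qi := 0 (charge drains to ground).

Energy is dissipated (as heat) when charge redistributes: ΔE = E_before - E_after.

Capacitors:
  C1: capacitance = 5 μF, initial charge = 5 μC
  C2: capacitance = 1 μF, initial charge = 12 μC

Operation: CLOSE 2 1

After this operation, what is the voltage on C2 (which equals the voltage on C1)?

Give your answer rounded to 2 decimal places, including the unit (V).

Initial: C1(5μF, Q=5μC, V=1.00V), C2(1μF, Q=12μC, V=12.00V)
Op 1: CLOSE 2-1: Q_total=17.00, C_total=6.00, V=2.83; Q2=2.83, Q1=14.17; dissipated=50.417

Answer: 2.83 V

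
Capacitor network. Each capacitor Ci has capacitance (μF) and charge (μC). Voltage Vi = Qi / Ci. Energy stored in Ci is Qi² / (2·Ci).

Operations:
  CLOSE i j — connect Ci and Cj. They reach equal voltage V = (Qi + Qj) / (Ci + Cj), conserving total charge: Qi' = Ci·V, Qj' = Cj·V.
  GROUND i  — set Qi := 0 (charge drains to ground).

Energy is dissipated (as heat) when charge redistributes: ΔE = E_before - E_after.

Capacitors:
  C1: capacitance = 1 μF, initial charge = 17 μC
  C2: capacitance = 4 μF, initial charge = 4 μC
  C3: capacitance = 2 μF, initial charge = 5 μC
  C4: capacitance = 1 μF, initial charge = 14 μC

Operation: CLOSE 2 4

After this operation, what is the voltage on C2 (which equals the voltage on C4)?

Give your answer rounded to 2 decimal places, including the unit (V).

Answer: 3.60 V

Derivation:
Initial: C1(1μF, Q=17μC, V=17.00V), C2(4μF, Q=4μC, V=1.00V), C3(2μF, Q=5μC, V=2.50V), C4(1μF, Q=14μC, V=14.00V)
Op 1: CLOSE 2-4: Q_total=18.00, C_total=5.00, V=3.60; Q2=14.40, Q4=3.60; dissipated=67.600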